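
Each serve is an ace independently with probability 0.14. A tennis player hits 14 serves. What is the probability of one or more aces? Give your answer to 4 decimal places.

P(at least one) = 1 − P(none) = 1 − (1 − 0.14)^14
= 1 − 0.121054 = 0.878946

0.8789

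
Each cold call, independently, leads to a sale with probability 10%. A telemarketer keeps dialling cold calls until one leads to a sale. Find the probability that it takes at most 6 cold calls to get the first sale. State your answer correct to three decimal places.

0.469

Y = number of cold calls to the first success; geometric, p = 0.10.
P(Y ≤ 6) = 1 − (1−p)^6 = 1 − 0.53144 = 0.46856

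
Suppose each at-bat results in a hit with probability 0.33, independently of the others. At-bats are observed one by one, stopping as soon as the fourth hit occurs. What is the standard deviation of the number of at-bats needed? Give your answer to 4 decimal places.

4.9608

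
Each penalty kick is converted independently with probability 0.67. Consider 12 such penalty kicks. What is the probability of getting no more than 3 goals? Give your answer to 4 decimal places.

X ~ Binomial(12, 0.67); P(X ≤ 3) = Σ C(12,k) p^k (1−p)^(12−k) over k:
  k=0: C(12,0)·0.67^0·0.33^12 = 0.000002
  k=1: C(12,1)·0.67^1·0.33^11 = 0.000041
  k=2: C(12,2)·0.67^2·0.33^10 = 0.000454
  k=3: C(12,3)·0.67^3·0.33^9 = 0.003071
Total = 0.003567

0.0036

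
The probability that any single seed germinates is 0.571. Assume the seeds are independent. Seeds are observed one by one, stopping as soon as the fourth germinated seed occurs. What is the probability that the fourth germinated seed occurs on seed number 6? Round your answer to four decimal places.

Y = trial on which the fourth success occurs; negative binomial, r=4, p=0.571.
P(Y=6) = C(5,3) · p^4 · (1−p)^2
= 10 · 0.1063 · 0.18404 = 0.195641

0.1956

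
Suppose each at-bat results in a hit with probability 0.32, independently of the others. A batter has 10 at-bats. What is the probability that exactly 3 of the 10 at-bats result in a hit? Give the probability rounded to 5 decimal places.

X ~ Binomial(n=10, p=0.32).
P(X=3) = C(10,3) · p^3 · (1−p)^7
= 120 · 0.032768 · 0.06723 = 0.2643587

0.26436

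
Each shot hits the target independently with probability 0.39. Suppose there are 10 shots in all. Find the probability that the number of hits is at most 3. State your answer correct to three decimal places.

X ~ Binomial(10, 0.39); P(X ≤ 3) = Σ C(10,k) p^k (1−p)^(10−k) over k:
  k=0: C(10,0)·0.39^0·0.61^10 = 0.00713
  k=1: C(10,1)·0.39^1·0.61^9 = 0.04561
  k=2: C(10,2)·0.39^2·0.61^8 = 0.13121
  k=3: C(10,3)·0.39^3·0.61^7 = 0.22371
Total = 0.40766

0.408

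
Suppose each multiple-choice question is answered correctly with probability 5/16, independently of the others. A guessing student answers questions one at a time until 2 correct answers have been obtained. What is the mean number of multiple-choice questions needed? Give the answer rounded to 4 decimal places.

Y = total multiple-choice questions until the second success; negative binomial with r=2, p=0.3125.
E[Y] = r / p = 2 / 0.3125 = 6.400000

6.4000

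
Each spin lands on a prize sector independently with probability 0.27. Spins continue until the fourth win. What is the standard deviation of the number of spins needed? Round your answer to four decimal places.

6.3289

Y = total spins until the fourth success; negative binomial with r=4, p=0.27.
SD(Y) = √[r(1−p)/p²] = √(40.054870) = 6.328892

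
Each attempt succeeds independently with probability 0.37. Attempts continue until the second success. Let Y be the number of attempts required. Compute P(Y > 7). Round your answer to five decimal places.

0.20133

Needing more than 7 attempts ⇔ fewer than 2 successes in the first 7. With X ~ Binomial(7, 0.37), P(Y > 7) = P(X ≤ 1).
  k=0: C(7,0)·0.37^0·0.63^7 = 0.0393898
  k=1: C(7,1)·0.37^1·0.63^6 = 0.1619359
P(X ≤ 1) = 0.2013257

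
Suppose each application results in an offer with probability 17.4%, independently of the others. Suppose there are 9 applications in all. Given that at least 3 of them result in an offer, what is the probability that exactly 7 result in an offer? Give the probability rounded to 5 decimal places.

X ~ Binomial(9, 0.174). Want P(X=7 | X≥3) = P(X=7) / P(X≥3).
P(X=7) = C(9,7)·0.174^7·0.826^2 = 0.0001186
P(X≥3) = 1 − 0.1789866 − 0.3393377 − 0.2859311 = 0.1957447
Ratio = 0.0001186 / 0.1957447 = 0.0006059

0.00061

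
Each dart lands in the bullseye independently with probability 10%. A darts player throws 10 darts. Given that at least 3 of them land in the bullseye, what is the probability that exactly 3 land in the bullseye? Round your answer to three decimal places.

X ~ Binomial(10, 0.10). Want P(X=3 | X≥3) = P(X=3) / P(X≥3).
P(X=3) = C(10,3)·0.10^3·0.90^7 = 0.05740
P(X≥3) = 1 − 0.34868 − 0.38742 − 0.19371 = 0.07019
Ratio = 0.05740 / 0.07019 = 0.81771

0.818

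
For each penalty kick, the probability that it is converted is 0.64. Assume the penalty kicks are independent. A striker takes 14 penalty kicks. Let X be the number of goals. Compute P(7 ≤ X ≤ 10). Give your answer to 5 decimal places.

X ~ Binomial(14, 0.64); P(7 ≤ X ≤ 10) = Σ C(14,k) p^k (1−p)^(14−k) over k:
  k=7: C(14,7)·0.64^7·0.36^7 = 0.1182836
  k=8: C(14,8)·0.64^8·0.36^6 = 0.1839967
  k=9: C(14,9)·0.64^9·0.36^5 = 0.2180702
  k=10: C(14,10)·0.64^10·0.36^4 = 0.1938402
Total = 0.7141908

0.71419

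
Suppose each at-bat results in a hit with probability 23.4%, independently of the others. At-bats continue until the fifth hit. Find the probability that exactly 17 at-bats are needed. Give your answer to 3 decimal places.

0.052

Y = trial on which the fifth success occurs; negative binomial, r=5, p=0.234.
P(Y=17) = C(16,4) · p^5 · (1−p)^12
= 1820 · 0.00070158 · 0.040808 = 0.05211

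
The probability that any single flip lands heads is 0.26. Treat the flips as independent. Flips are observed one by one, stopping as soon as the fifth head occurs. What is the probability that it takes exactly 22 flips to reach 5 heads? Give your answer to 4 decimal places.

Y = trial on which the fifth success occurs; negative binomial, r=5, p=0.26.
P(Y=22) = C(21,4) · p^5 · (1−p)^17
= 5985 · 0.0011881 · 0.0059833 = 0.042547

0.0425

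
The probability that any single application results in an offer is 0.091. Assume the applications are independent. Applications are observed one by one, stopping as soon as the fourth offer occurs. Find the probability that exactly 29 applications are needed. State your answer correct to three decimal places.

Y = trial on which the fourth success occurs; negative binomial, r=4, p=0.091.
P(Y=29) = C(28,3) · p^4 · (1−p)^25
= 3276 · 6.8575e-05 · 0.092066 = 0.02068

0.021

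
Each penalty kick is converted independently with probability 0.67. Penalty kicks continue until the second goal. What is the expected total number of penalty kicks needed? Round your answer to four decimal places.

Y = total penalty kicks until the second success; negative binomial with r=2, p=0.67.
E[Y] = r / p = 2 / 0.67 = 2.985075

2.9851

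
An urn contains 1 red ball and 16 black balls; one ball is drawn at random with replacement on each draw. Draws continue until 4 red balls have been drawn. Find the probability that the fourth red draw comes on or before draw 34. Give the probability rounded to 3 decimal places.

0.137

Finishing within 34 draws ⇔ at least 4 successes in the first 34. With X ~ Binomial(34, 0.058824), P(Y ≤ 34) = 1 − P(X ≤ 3).
  k=0: C(34,0)·0.058824^0·0.941176^34 = 0.12730
  k=1: C(34,1)·0.058824^1·0.941176^33 = 0.27050
  k=2: C(34,2)·0.058824^2·0.941176^32 = 0.27896
  k=3: C(34,3)·0.058824^3·0.941176^31 = 0.18597
1 − 0.86273 = 0.13727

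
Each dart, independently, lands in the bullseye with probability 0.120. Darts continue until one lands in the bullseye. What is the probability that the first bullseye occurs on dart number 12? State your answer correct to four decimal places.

0.0294

Geometric (trials to first success), p = 0.12.
P(Y = 12) = (1−p)^11 · p = 0.24508 · 0.12 = 0.029410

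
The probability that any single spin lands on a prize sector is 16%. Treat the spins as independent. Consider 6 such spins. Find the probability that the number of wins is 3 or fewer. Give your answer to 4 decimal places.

0.9925

X ~ Binomial(6, 0.16); P(X ≤ 3) = Σ C(6,k) p^k (1−p)^(6−k) over k:
  k=0: C(6,0)·0.16^0·0.84^6 = 0.351298
  k=1: C(6,1)·0.16^1·0.84^5 = 0.401483
  k=2: C(6,2)·0.16^2·0.84^4 = 0.191183
  k=3: C(6,3)·0.16^3·0.84^3 = 0.048554
Total = 0.992518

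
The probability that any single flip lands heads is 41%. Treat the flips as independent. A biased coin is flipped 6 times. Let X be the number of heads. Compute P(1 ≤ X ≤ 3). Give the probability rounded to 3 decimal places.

0.765

X ~ Binomial(6, 0.41); P(1 ≤ X ≤ 3) = Σ C(6,k) p^k (1−p)^(6−k) over k:
  k=1: C(6,1)·0.41^1·0.59^5 = 0.17587
  k=2: C(6,2)·0.41^2·0.59^4 = 0.30554
  k=3: C(6,3)·0.41^3·0.59^3 = 0.28310
Total = 0.76451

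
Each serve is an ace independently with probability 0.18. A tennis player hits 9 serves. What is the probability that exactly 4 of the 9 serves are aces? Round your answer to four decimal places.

0.0490

X ~ Binomial(n=9, p=0.18).
P(X=4) = C(9,4) · p^4 · (1−p)^5
= 126 · 0.0010498 · 0.37074 = 0.049038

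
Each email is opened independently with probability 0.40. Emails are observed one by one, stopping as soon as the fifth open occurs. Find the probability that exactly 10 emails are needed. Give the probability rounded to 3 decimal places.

0.100

Y = trial on which the fifth success occurs; negative binomial, r=5, p=0.40.
P(Y=10) = C(9,4) · p^5 · (1−p)^5
= 126 · 0.01024 · 0.07776 = 0.10033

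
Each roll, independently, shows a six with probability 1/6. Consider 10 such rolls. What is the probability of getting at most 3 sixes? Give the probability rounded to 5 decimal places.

X ~ Binomial(10, 0.166667); P(X ≤ 3) = Σ C(10,k) p^k (1−p)^(10−k) over k:
  k=0: C(10,0)·0.166667^0·0.833333^10 = 0.1615056
  k=1: C(10,1)·0.166667^1·0.833333^9 = 0.3230112
  k=2: C(10,2)·0.166667^2·0.833333^8 = 0.2907100
  k=3: C(10,3)·0.166667^3·0.833333^7 = 0.1550454
Total = 0.9302722

0.93027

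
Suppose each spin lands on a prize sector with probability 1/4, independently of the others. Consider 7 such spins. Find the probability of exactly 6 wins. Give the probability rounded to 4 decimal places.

0.0013

X ~ Binomial(n=7, p=0.25).
P(X=6) = C(7,6) · p^6 · (1−p)^1
= 7 · 0.00024414 · 0.75 = 0.001282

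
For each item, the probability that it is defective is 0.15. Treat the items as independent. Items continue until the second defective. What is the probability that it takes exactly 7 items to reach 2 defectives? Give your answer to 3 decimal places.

Y = trial on which the second success occurs; negative binomial, r=2, p=0.15.
P(Y=7) = C(6,1) · p^2 · (1−p)^5
= 6 · 0.0225 · 0.44371 = 0.05990

0.060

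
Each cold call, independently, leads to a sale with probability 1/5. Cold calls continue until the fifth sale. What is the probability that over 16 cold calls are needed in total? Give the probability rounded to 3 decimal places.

Needing more than 16 cold calls ⇔ fewer than 5 successes in the first 16. With X ~ Binomial(16, 0.20), P(Y > 16) = P(X ≤ 4).
  k=0: C(16,0)·0.20^0·0.80^16 = 0.02815
  k=1: C(16,1)·0.20^1·0.80^15 = 0.11259
  k=2: C(16,2)·0.20^2·0.80^14 = 0.21111
  k=3: C(16,3)·0.20^3·0.80^13 = 0.24629
  k=4: C(16,4)·0.20^4·0.80^12 = 0.20011
P(X ≤ 4) = 0.79825

0.798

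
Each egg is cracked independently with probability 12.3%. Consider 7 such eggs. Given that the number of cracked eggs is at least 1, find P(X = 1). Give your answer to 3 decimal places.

0.652

X ~ Binomial(7, 0.123). Want P(X=1 | X≥1) = P(X=1) / P(X≥1).
P(X=1) = C(7,1)·0.123^1·0.877^6 = 0.39174
P(X≥1) = 1 − 0.39902 = 0.60098
Ratio = 0.39174 / 0.60098 = 0.65184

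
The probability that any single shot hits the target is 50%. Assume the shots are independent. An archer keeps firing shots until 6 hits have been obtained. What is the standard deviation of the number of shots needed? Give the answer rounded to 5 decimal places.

Y = total shots until the sixth success; negative binomial with r=6, p=0.50.
SD(Y) = √[r(1−p)/p²] = √(12.0000000) = 3.4641016

3.46410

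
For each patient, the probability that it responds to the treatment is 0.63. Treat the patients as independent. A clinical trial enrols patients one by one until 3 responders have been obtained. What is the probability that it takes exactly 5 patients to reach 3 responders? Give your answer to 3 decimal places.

0.205

Y = trial on which the third success occurs; negative binomial, r=3, p=0.63.
P(Y=5) = C(4,2) · p^3 · (1−p)^2
= 6 · 0.25005 · 0.1369 = 0.20539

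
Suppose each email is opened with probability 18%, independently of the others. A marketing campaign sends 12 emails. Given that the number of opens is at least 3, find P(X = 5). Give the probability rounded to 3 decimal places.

0.101

X ~ Binomial(12, 0.18). Want P(X=5 | X≥3) = P(X=5) / P(X≥3).
P(X=5) = C(12,5)·0.18^5·0.82^7 = 0.03731
P(X≥3) = 1 − 0.09242 − 0.24345 − 0.29392 = 0.37021
Ratio = 0.03731 / 0.37021 = 0.10077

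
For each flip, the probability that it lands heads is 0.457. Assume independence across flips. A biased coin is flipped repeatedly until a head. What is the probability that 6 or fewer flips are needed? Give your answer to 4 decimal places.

Y = number of flips to the first success; geometric, p = 0.457.
P(Y ≤ 6) = 1 − (1−p)^6 = 1 − 0.025633 = 0.974367

0.9744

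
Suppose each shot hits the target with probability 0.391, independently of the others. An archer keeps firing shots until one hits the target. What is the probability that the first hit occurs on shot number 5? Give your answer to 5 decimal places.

Geometric (trials to first success), p = 0.391.
P(Y = 5) = (1−p)^4 · p = 0.13755 · 0.391 = 0.0537831

0.05378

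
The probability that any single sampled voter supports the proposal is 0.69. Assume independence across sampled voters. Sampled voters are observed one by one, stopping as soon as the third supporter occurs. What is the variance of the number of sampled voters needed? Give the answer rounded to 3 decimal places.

Y = total sampled voters until the third success; negative binomial with r=3, p=0.69.
Var(Y) = r(1−p)/p² = 3·0.31 / 0.69² = 1.95337

1.953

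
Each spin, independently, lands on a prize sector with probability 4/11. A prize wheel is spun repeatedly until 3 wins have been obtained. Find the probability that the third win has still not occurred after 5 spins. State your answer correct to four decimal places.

0.7433

Needing more than 5 spins ⇔ fewer than 3 successes in the first 5. With X ~ Binomial(5, 0.363636), P(Y > 5) = P(X ≤ 2).
  k=0: C(5,0)·0.363636^0·0.636364^5 = 0.104358
  k=1: C(5,1)·0.363636^1·0.636364^4 = 0.298166
  k=2: C(5,2)·0.363636^2·0.636364^3 = 0.340762
P(X ≤ 2) = 0.743286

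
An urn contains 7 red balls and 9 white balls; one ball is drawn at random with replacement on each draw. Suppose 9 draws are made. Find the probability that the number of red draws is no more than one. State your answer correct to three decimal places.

0.045

X ~ Binomial(9, 0.4375); P(X ≤ 1) = Σ C(9,k) p^k (1−p)^(9−k) over k:
  k=0: C(9,0)·0.4375^0·0.5625^9 = 0.00564
  k=1: C(9,1)·0.4375^1·0.5625^8 = 0.03946
Total = 0.04510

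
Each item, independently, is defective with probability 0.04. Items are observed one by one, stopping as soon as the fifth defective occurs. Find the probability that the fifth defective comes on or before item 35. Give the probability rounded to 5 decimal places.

Finishing within 35 items ⇔ at least 5 successes in the first 35. With X ~ Binomial(35, 0.04), P(Y ≤ 35) = 1 − P(X ≤ 4).
  k=0: C(35,0)·0.04^0·0.96^35 = 0.2396035
  k=1: C(35,1)·0.04^1·0.96^34 = 0.3494218
  k=2: C(35,2)·0.04^2·0.96^33 = 0.2475071
  k=3: C(35,3)·0.04^3·0.96^32 = 0.1134407
  k=4: C(35,4)·0.04^4·0.96^31 = 0.0378136
1 − 0.9877867 = 0.0122133

0.01221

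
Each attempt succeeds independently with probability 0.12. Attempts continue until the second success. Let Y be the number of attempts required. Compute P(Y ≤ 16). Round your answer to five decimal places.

0.58847

Finishing within 16 attempts ⇔ at least 2 successes in the first 16. With X ~ Binomial(16, 0.12), P(Y ≤ 16) = 1 − P(X ≤ 1).
  k=0: C(16,0)·0.12^0·0.88^16 = 0.1293370
  k=1: C(16,1)·0.12^1·0.88^15 = 0.2821898
1 − 0.4115268 = 0.5884732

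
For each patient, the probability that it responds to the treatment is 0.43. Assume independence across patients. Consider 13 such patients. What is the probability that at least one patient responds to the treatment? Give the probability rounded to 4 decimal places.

0.9993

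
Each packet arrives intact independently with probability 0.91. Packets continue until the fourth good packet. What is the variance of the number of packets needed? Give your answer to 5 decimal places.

0.43473

Y = total packets until the fourth success; negative binomial with r=4, p=0.91.
Var(Y) = r(1−p)/p² = 4·0.09 / 0.91² = 0.4347301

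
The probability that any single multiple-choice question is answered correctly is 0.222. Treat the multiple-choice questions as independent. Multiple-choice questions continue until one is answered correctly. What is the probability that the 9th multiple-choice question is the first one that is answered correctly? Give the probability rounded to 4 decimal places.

Geometric (trials to first success), p = 0.222.
P(Y = 9) = (1−p)^8 · p = 0.13423 · 0.222 = 0.029798

0.0298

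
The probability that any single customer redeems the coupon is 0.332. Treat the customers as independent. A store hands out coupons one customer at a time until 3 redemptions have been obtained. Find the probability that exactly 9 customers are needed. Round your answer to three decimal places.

0.091

Y = trial on which the third success occurs; negative binomial, r=3, p=0.332.
P(Y=9) = C(8,2) · p^3 · (1−p)^6
= 28 · 0.036594 · 0.08885 = 0.09104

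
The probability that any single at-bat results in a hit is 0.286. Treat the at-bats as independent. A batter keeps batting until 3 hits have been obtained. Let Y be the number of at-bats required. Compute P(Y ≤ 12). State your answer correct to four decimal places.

0.7122

Finishing within 12 at-bats ⇔ at least 3 successes in the first 12. With X ~ Binomial(12, 0.286), P(Y ≤ 12) = 1 − P(X ≤ 2).
  k=0: C(12,0)·0.286^0·0.714^12 = 0.017554
  k=1: C(12,1)·0.286^1·0.714^11 = 0.084378
  k=2: C(12,2)·0.286^2·0.714^10 = 0.185891
1 − 0.287823 = 0.712177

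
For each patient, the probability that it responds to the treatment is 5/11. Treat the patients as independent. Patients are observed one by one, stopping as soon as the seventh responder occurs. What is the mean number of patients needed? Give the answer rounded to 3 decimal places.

15.400

Y = total patients until the seventh success; negative binomial with r=7, p=0.454545.
E[Y] = r / p = 7 / 0.454545 = 15.40000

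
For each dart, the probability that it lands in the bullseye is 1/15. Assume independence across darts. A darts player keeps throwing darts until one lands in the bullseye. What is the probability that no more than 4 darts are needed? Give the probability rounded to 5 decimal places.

0.24117

Y = number of darts to the first success; geometric, p = 0.066667.
P(Y ≤ 4) = 1 − (1−p)^4 = 1 − 0.7588346 = 0.2411654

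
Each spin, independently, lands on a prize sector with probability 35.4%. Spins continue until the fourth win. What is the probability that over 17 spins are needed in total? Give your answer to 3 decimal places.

Needing more than 17 spins ⇔ fewer than 4 successes in the first 17. With X ~ Binomial(17, 0.354), P(Y > 17) = P(X ≤ 3).
  k=0: C(17,0)·0.354^0·0.646^17 = 0.00059
  k=1: C(17,1)·0.354^1·0.646^16 = 0.00554
  k=2: C(17,2)·0.354^2·0.646^15 = 0.02427
  k=3: C(17,3)·0.354^3·0.646^14 = 0.06649
P(X ≤ 3) = 0.09689

0.097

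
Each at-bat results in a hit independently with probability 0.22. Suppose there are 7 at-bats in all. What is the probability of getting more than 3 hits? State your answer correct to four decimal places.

0.0461

X ~ Binomial(7, 0.22); P(X ≥ 4) = Σ C(7,k) p^k (1−p)^(7−k) over k:
  k=4: C(7,4)·0.22^4·0.78^3 = 0.038908
  k=5: C(7,5)·0.22^5·0.78^2 = 0.006584
  k=6: C(7,6)·0.22^6·0.78^1 = 0.000619
  k=7: C(7,7)·0.22^7·0.78^0 = 0.000025
Total = 0.046137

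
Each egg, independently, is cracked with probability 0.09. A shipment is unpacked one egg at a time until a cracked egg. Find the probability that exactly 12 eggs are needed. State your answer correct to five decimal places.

Geometric (trials to first success), p = 0.09.
P(Y = 12) = (1−p)^11 · p = 0.35437 · 0.09 = 0.0318932

0.03189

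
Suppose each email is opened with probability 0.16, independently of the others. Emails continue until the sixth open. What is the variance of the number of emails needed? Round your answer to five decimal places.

196.87500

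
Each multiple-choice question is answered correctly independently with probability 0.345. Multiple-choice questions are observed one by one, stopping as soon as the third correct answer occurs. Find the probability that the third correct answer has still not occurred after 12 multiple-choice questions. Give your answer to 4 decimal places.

0.1598

Needing more than 12 multiple-choice questions ⇔ fewer than 3 successes in the first 12. With X ~ Binomial(12, 0.345), P(Y > 12) = P(X ≤ 2).
  k=0: C(12,0)·0.345^0·0.655^12 = 0.006236
  k=1: C(12,1)·0.345^1·0.655^11 = 0.039414
  k=2: C(12,2)·0.345^2·0.655^10 = 0.114181
P(X ≤ 2) = 0.159832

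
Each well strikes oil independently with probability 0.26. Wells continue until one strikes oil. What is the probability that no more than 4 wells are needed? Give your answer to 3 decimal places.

0.700

Y = number of wells to the first success; geometric, p = 0.26.
P(Y ≤ 4) = 1 − (1−p)^4 = 1 − 0.29987 = 0.70013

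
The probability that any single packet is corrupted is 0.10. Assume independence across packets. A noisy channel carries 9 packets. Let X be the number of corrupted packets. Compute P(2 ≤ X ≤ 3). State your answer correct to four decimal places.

0.2168

X ~ Binomial(9, 0.10); P(2 ≤ X ≤ 3) = Σ C(9,k) p^k (1−p)^(9−k) over k:
  k=2: C(9,2)·0.10^2·0.90^7 = 0.172187
  k=3: C(9,3)·0.10^3·0.90^6 = 0.044641
Total = 0.216828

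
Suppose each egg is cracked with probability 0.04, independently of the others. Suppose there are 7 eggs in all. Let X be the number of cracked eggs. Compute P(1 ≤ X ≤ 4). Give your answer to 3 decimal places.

X ~ Binomial(7, 0.04); P(1 ≤ X ≤ 4) = Σ C(7,k) p^k (1−p)^(7−k) over k:
  k=1: C(7,1)·0.04^1·0.96^6 = 0.21917
  k=2: C(7,2)·0.04^2·0.96^5 = 0.02740
  k=3: C(7,3)·0.04^3·0.96^4 = 0.00190
  k=4: C(7,4)·0.04^4·0.96^3 = 0.00008
Total = 0.24855

0.249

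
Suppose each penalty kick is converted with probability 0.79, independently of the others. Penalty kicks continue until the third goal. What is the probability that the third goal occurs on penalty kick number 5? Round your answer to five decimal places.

0.13046

Y = trial on which the third success occurs; negative binomial, r=3, p=0.79.
P(Y=5) = C(4,2) · p^3 · (1−p)^2
= 6 · 0.49304 · 0.0441 = 0.1304581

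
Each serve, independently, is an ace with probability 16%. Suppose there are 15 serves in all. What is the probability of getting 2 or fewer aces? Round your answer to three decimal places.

0.561

X ~ Binomial(15, 0.16); P(X ≤ 2) = Σ C(15,k) p^k (1−p)^(15−k) over k:
  k=0: C(15,0)·0.16^0·0.84^15 = 0.07315
  k=1: C(15,1)·0.16^1·0.84^14 = 0.20899
  k=2: C(15,2)·0.16^2·0.84^13 = 0.27865
Total = 0.56078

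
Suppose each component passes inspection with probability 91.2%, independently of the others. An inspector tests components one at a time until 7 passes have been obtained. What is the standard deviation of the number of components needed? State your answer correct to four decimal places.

Y = total components until the seventh success; negative binomial with r=7, p=0.912.
SD(Y) = √[r(1−p)/p²] = √(0.740612) = 0.860588

0.8606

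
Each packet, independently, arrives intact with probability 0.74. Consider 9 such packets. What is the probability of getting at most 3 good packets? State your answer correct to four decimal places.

X ~ Binomial(9, 0.74); P(X ≤ 3) = Σ C(9,k) p^k (1−p)^(9−k) over k:
  k=0: C(9,0)·0.74^0·0.26^9 = 0.000005
  k=1: C(9,1)·0.74^1·0.26^8 = 0.000139
  k=2: C(9,2)·0.74^2·0.26^7 = 0.001583
  k=3: C(9,3)·0.74^3·0.26^6 = 0.010515
Total = 0.012243

0.0122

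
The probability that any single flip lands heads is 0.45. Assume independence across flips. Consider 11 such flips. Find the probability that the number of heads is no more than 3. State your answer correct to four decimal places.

0.1911

X ~ Binomial(11, 0.45); P(X ≤ 3) = Σ C(11,k) p^k (1−p)^(11−k) over k:
  k=0: C(11,0)·0.45^0·0.55^11 = 0.001393
  k=1: C(11,1)·0.45^1·0.55^10 = 0.012538
  k=2: C(11,2)·0.45^2·0.55^9 = 0.051292
  k=3: C(11,3)·0.45^3·0.55^8 = 0.125899
Total = 0.191123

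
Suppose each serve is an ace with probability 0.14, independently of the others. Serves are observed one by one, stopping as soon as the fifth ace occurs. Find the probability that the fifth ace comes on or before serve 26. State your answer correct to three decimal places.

0.295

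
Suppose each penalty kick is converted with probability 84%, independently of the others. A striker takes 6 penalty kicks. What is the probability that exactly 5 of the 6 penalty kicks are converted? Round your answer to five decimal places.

X ~ Binomial(n=6, p=0.84).
P(X=5) = C(6,5) · p^5 · (1−p)^1
= 6 · 0.41821 · 0.16 = 0.4014835

0.40148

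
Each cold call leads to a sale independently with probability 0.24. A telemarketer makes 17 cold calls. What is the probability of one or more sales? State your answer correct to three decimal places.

0.991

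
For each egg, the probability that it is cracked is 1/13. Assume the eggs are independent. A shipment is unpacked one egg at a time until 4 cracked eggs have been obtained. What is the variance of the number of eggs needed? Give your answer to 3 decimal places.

624.000

Y = total eggs until the fourth success; negative binomial with r=4, p=0.076923.
Var(Y) = r(1−p)/p² = 4·0.923077 / 0.076923² = 624.00000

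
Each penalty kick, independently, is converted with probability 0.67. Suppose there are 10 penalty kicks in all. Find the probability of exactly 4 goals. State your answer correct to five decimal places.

0.05465

X ~ Binomial(n=10, p=0.67).
P(X=4) = C(10,4) · p^4 · (1−p)^6
= 210 · 0.20151 · 0.0012915 = 0.0546515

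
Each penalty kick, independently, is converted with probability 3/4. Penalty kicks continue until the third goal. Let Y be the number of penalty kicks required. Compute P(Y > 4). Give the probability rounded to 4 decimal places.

Needing more than 4 penalty kicks ⇔ fewer than 3 successes in the first 4. With X ~ Binomial(4, 0.75), P(Y > 4) = P(X ≤ 2).
  k=0: C(4,0)·0.75^0·0.25^4 = 0.003906
  k=1: C(4,1)·0.75^1·0.25^3 = 0.046875
  k=2: C(4,2)·0.75^2·0.25^2 = 0.210938
P(X ≤ 2) = 0.261719

0.2617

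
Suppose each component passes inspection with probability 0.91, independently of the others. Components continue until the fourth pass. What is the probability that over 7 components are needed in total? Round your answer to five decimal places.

0.00184

Needing more than 7 components ⇔ fewer than 4 successes in the first 7. With X ~ Binomial(7, 0.91), P(Y > 7) = P(X ≤ 3).
  k=0: C(7,0)·0.91^0·0.09^7 = 0.0000000
  k=1: C(7,1)·0.91^1·0.09^6 = 0.0000034
  k=2: C(7,2)·0.91^2·0.09^5 = 0.0001027
  k=3: C(7,3)·0.91^3·0.09^4 = 0.0017305
P(X ≤ 3) = 0.0018366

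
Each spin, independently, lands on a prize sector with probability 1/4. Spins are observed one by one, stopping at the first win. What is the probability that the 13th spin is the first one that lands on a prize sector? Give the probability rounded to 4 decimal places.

0.0079

Geometric (trials to first success), p = 0.25.
P(Y = 13) = (1−p)^12 · p = 0.031676 · 0.25 = 0.007919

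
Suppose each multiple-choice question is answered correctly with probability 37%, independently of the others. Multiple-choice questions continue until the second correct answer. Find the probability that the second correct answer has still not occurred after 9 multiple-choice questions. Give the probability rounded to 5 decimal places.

Needing more than 9 multiple-choice questions ⇔ fewer than 2 successes in the first 9. With X ~ Binomial(9, 0.37), P(Y > 9) = P(X ≤ 1).
  k=0: C(9,0)·0.37^0·0.63^9 = 0.0156338
  k=1: C(9,1)·0.37^1·0.63^8 = 0.0826359
P(X ≤ 1) = 0.0982697

0.09827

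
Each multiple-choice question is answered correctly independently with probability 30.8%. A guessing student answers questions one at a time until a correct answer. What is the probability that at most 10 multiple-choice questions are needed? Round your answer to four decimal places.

Y = number of multiple-choice questions to the first success; geometric, p = 0.308.
P(Y ≤ 10) = 1 − (1−p)^10 = 1 − 0.025180 = 0.974820

0.9748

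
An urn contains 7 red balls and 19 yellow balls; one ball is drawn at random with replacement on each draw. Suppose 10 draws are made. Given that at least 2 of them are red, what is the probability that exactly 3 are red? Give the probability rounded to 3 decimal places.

0.327

X ~ Binomial(10, 0.269231). Want P(X=3 | X≥2) = P(X=3) / P(X≥2).
P(X=3) = C(10,3)·0.269231^3·0.730769^7 = 0.26063
P(X≥2) = 1 − 0.04343 − 0.16001 = 0.79656
Ratio = 0.26063 / 0.79656 = 0.32719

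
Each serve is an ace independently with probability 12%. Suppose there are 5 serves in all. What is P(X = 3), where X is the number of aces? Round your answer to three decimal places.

0.013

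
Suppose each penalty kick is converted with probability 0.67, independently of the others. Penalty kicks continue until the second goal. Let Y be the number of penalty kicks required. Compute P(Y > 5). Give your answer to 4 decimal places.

0.0436

Needing more than 5 penalty kicks ⇔ fewer than 2 successes in the first 5. With X ~ Binomial(5, 0.67), P(Y > 5) = P(X ≤ 1).
  k=0: C(5,0)·0.67^0·0.33^5 = 0.003914
  k=1: C(5,1)·0.67^1·0.33^4 = 0.039728
P(X ≤ 1) = 0.043642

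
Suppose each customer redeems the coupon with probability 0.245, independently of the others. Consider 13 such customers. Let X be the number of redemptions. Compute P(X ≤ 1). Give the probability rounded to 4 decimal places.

0.1352

X ~ Binomial(13, 0.245); P(X ≤ 1) = Σ C(13,k) p^k (1−p)^(13−k) over k:
  k=0: C(13,0)·0.245^0·0.755^13 = 0.025901
  k=1: C(13,1)·0.245^1·0.755^12 = 0.109263
Total = 0.135164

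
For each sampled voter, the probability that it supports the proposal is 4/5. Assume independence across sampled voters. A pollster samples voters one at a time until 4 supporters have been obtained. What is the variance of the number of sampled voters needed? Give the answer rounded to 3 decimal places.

Y = total sampled voters until the fourth success; negative binomial with r=4, p=0.80.
Var(Y) = r(1−p)/p² = 4·0.20 / 0.80² = 1.25000

1.250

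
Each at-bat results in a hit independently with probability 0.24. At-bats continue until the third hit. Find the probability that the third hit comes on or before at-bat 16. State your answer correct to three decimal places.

0.777

Finishing within 16 at-bats ⇔ at least 3 successes in the first 16. With X ~ Binomial(16, 0.24), P(Y ≤ 16) = 1 − P(X ≤ 2).
  k=0: C(16,0)·0.24^0·0.76^16 = 0.01239
  k=1: C(16,1)·0.24^1·0.76^15 = 0.06259
  k=2: C(16,2)·0.24^2·0.76^14 = 0.14825
1 − 0.22323 = 0.77677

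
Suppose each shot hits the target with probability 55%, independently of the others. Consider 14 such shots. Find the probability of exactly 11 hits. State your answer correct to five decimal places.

0.04621

X ~ Binomial(n=14, p=0.55).
P(X=11) = C(14,11) · p^11 · (1−p)^3
= 364 · 0.0013931 · 0.091125 = 0.0462092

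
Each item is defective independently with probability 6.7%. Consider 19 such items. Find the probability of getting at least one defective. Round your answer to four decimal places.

0.7322

P(at least one) = 1 − P(none) = 1 − (1 − 0.067)^19
= 1 − 0.267763 = 0.732237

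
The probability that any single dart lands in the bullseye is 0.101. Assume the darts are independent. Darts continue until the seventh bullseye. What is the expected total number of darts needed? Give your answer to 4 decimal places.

69.3069

Y = total darts until the seventh success; negative binomial with r=7, p=0.101.
E[Y] = r / p = 7 / 0.101 = 69.306931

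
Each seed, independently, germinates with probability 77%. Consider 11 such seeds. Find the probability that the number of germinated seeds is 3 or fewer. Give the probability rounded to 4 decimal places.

X ~ Binomial(11, 0.77); P(X ≤ 3) = Σ C(11,k) p^k (1−p)^(11−k) over k:
  k=0: C(11,0)·0.77^0·0.23^11 = 0.000000
  k=1: C(11,1)·0.77^1·0.23^10 = 0.000004
  k=2: C(11,2)·0.77^2·0.23^9 = 0.000059
  k=3: C(11,3)·0.77^3·0.23^8 = 0.000590
Total = 0.000652

0.0007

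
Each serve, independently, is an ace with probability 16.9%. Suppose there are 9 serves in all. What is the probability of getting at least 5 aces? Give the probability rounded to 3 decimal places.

0.010

X ~ Binomial(9, 0.169); P(X ≥ 5) = Σ C(9,k) p^k (1−p)^(9−k) over k:
  k=5: C(9,5)·0.169^5·0.831^4 = 0.00828
  k=6: C(9,6)·0.169^6·0.831^3 = 0.00112
  k=7: C(9,7)·0.169^7·0.831^2 = 0.00010
  k=8: C(9,8)·0.169^8·0.831^1 = 0.00000
  k=9: C(9,9)·0.169^9·0.831^0 = 0.00000
Total = 0.00951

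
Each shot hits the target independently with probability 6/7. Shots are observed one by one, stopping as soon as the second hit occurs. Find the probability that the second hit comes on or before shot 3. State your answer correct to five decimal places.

0.94461

Finishing within 3 shots ⇔ at least 2 successes in the first 3. With X ~ Binomial(3, 0.857143), P(Y ≤ 3) = 1 − P(X ≤ 1).
  k=0: C(3,0)·0.857143^0·0.142857^3 = 0.0029155
  k=1: C(3,1)·0.857143^1·0.142857^2 = 0.0524781
1 − 0.0553936 = 0.9446064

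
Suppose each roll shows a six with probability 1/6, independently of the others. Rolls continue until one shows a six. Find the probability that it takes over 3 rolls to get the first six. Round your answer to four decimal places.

0.5787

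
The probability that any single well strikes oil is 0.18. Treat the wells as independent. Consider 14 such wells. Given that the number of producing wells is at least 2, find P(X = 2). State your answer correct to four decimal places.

X ~ Binomial(14, 0.18). Want P(X=2 | X≥2) = P(X=2) / P(X≥2).
P(X=2) = C(14,2)·0.18^2·0.82^12 = 0.272491
P(X≥2) = 1 − 0.062143 − 0.190977 = 0.746880
Ratio = 0.272491 / 0.746880 = 0.364839

0.3648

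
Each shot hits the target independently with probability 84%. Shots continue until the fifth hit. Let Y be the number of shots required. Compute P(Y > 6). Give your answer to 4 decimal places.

Needing more than 6 shots ⇔ fewer than 5 successes in the first 6. With X ~ Binomial(6, 0.84), P(Y > 6) = P(X ≤ 4).
  k=0: C(6,0)·0.84^0·0.16^6 = 0.000017
  k=1: C(6,1)·0.84^1·0.16^5 = 0.000528
  k=2: C(6,2)·0.84^2·0.16^4 = 0.006936
  k=3: C(6,3)·0.84^3·0.16^3 = 0.048554
  k=4: C(6,4)·0.84^4·0.16^2 = 0.191183
P(X ≤ 4) = 0.247219

0.2472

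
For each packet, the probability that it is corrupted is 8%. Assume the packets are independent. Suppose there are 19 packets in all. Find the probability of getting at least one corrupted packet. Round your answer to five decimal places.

0.79490

P(at least one) = 1 − P(none) = 1 − (1 − 0.08)^19
= 1 − 0.2051014 = 0.7948986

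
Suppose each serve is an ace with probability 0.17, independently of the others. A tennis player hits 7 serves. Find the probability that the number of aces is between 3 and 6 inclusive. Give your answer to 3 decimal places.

0.101

X ~ Binomial(7, 0.17); P(3 ≤ X ≤ 6) = Σ C(7,k) p^k (1−p)^(7−k) over k:
  k=3: C(7,3)·0.17^3·0.83^4 = 0.08161
  k=4: C(7,4)·0.17^4·0.83^3 = 0.01671
  k=5: C(7,5)·0.17^5·0.83^2 = 0.00205
  k=6: C(7,6)·0.17^6·0.83^1 = 0.00014
Total = 0.10052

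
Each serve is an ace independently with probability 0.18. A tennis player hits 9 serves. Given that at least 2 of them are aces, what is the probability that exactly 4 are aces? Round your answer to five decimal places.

0.09783

X ~ Binomial(9, 0.18). Want P(X=4 | X≥2) = P(X=4) / P(X≥2).
P(X=4) = C(9,4)·0.18^4·0.82^5 = 0.0490377
P(X≥2) = 1 − 0.1676196 − 0.3311508 = 0.5012296
Ratio = 0.0490377 / 0.5012296 = 0.0978347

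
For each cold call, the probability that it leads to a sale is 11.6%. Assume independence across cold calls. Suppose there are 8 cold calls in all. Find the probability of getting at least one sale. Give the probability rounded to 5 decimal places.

P(at least one) = 1 − P(none) = 1 − (1 − 0.116)^8
= 1 − 0.3729221 = 0.6270779

0.62708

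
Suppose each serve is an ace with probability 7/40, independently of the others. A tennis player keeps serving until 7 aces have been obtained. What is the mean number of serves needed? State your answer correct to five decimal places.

Y = total serves until the seventh success; negative binomial with r=7, p=0.175.
E[Y] = r / p = 7 / 0.175 = 40.0000000

40.00000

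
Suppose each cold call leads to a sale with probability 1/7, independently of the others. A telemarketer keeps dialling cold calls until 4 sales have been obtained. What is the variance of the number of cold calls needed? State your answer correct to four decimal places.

168.0000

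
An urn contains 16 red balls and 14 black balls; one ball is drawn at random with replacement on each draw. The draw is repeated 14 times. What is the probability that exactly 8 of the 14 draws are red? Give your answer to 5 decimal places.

0.20304

X ~ Binomial(n=14, p=0.533333).
P(X=8) = C(14,8) · p^8 · (1−p)^6
= 3003 · 0.0065462 · 0.010329 = 0.2030420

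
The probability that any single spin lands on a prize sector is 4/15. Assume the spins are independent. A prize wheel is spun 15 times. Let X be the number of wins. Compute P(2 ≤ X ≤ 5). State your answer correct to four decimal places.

0.7510

X ~ Binomial(15, 0.266667); P(2 ≤ X ≤ 5) = Σ C(15,k) p^k (1−p)^(15−k) over k:
  k=2: C(15,2)·0.266667^2·0.733333^13 = 0.132448
  k=3: C(15,3)·0.266667^3·0.733333^12 = 0.208706
  k=4: C(15,4)·0.266667^4·0.733333^11 = 0.227679
  k=5: C(15,5)·0.266667^5·0.733333^10 = 0.182143
Total = 0.750976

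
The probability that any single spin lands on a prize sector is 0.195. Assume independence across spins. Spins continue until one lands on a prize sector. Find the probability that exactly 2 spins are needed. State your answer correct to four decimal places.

Geometric (trials to first success), p = 0.195.
P(Y = 2) = (1−p)^1 · p = 0.805 · 0.195 = 0.156975

0.1570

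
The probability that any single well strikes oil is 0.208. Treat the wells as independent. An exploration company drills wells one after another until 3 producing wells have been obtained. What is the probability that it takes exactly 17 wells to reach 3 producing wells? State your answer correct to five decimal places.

0.04126

Y = trial on which the third success occurs; negative binomial, r=3, p=0.208.
P(Y=17) = C(16,2) · p^3 · (1−p)^14
= 120 · 0.0089989 · 0.038208 = 0.0412595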